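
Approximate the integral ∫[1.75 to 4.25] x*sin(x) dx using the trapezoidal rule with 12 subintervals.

f(x) = x*sin(x)
a = 1.75, b = 4.25, n = 12
h = (b - a)/n = 0.208333

Trapezoidal rule: (h/2)[f(x₀) + 2f(x₁) + 2f(x₂) + ... + f(xₙ)]

x_0 = 1.7500, f(x_0) = 1.721975, coefficient = 1
x_1 = 1.9583, f(x_1) = 1.813109, coefficient = 2
x_2 = 2.1667, f(x_2) = 1.793264, coefficient = 2
x_3 = 2.3750, f(x_3) = 1.647502, coefficient = 2
x_4 = 2.5833, f(x_4) = 1.368419, coefficient = 2
x_5 = 2.7917, f(x_5) = 0.957062, coefficient = 2
x_6 = 3.0000, f(x_6) = 0.423360, coefficient = 2
x_7 = 3.2083, f(x_7) = -0.213967, coefficient = 2
x_8 = 3.4167, f(x_8) = -0.928029, coefficient = 2
x_9 = 3.6250, f(x_9) = -1.684896, coefficient = 2
x_10 = 3.8333, f(x_10) = -2.445202, coefficient = 2
x_11 = 4.0417, f(x_11) = -3.166132, coefficient = 2
x_12 = 4.2500, f(x_12) = -3.803705, coefficient = 1

I ≈ (0.208333/2) × -2.952749 = -0.307578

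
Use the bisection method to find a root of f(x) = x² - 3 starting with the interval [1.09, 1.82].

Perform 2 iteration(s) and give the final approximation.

f(x) = x² - 3
Initial interval: [1.09, 1.82]

Iteration 1:
  c_1 = (1.090000 + 1.820000)/2 = 1.455000
  f(c_1) = f(1.455000) = -0.882975
  f(a) × f(c) ≥ 0, new interval: [1.455000, 1.820000]
Iteration 2:
  c_2 = (1.455000 + 1.820000)/2 = 1.637500
  f(c_2) = f(1.637500) = -0.318594
  f(a) × f(c) ≥ 0, new interval: [1.637500, 1.820000]

After 2 iteration(s), the approximation is c_2 = 1.637500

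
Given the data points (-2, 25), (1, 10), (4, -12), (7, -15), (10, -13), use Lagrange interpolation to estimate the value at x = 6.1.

Lagrange interpolation formula:
P(x) = Σ yᵢ × Lᵢ(x)
where Lᵢ(x) = Π_{j≠i} (x - xⱼ)/(xᵢ - xⱼ)

L_0(6.1) = (6.1 - 1)/(-2 - 1) × (6.1 - 4)/(-2 - 4) × (6.1 - 7)/(-2 - 7) × (6.1 - 10)/(-2 - 10) = 0.019338
L_1(6.1) = (6.1 - (-2))/(1 - (-2)) × (6.1 - 4)/(1 - 4) × (6.1 - 7)/(1 - 7) × (6.1 - 10)/(1 - 10) = -0.122850
L_2(6.1) = (6.1 - (-2))/(4 - (-2)) × (6.1 - 1)/(4 - 1) × (6.1 - 7)/(4 - 7) × (6.1 - 10)/(4 - 10) = 0.447525
L_3(6.1) = (6.1 - (-2))/(7 - (-2)) × (6.1 - 1)/(7 - 1) × (6.1 - 4)/(7 - 4) × (6.1 - 10)/(7 - 10) = 0.696150
L_4(6.1) = (6.1 - (-2))/(10 - (-2)) × (6.1 - 1)/(10 - 1) × (6.1 - 4)/(10 - 4) × (6.1 - 7)/(10 - 7) = -0.040163

P(6.1) = 25×L_0(6.1) + 10×L_1(6.1) + (-12)×L_2(6.1) + (-15)×L_3(6.1) + (-13)×L_4(6.1)
P(6.1) = -16.035500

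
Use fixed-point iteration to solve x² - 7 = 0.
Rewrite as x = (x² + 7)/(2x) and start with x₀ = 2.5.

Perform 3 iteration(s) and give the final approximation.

Equation: x² - 7 = 0
Fixed-point form: x = (x² + 7)/(2x)
x₀ = 2.5

x_1 = g(2.500000) = 2.650000
x_2 = g(2.650000) = 2.645755
x_3 = g(2.645755) = 2.645751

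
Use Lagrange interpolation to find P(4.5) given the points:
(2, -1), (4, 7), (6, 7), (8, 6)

Lagrange interpolation formula:
P(x) = Σ yᵢ × Lᵢ(x)
where Lᵢ(x) = Π_{j≠i} (x - xⱼ)/(xᵢ - xⱼ)

L_0(4.5) = (4.5 - 4)/(2 - 4) × (4.5 - 6)/(2 - 6) × (4.5 - 8)/(2 - 8) = -0.054688
L_1(4.5) = (4.5 - 2)/(4 - 2) × (4.5 - 6)/(4 - 6) × (4.5 - 8)/(4 - 8) = 0.820312
L_2(4.5) = (4.5 - 2)/(6 - 2) × (4.5 - 4)/(6 - 4) × (4.5 - 8)/(6 - 8) = 0.273438
L_3(4.5) = (4.5 - 2)/(8 - 2) × (4.5 - 4)/(8 - 4) × (4.5 - 6)/(8 - 6) = -0.039062

P(4.5) = (-1)×L_0(4.5) + 7×L_1(4.5) + 7×L_2(4.5) + 6×L_3(4.5)
P(4.5) = 7.476562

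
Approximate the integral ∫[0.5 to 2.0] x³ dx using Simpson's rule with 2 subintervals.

f(x) = x³
a = 0.5, b = 2.0, n = 2
h = (b - a)/n = 0.750000

Simpson's rule: (h/3)[f(x₀) + 4f(x₁) + 2f(x₂) + ... + f(xₙ)]

x_0 = 0.5000, f(x_0) = 0.125000, coefficient = 1
x_1 = 1.2500, f(x_1) = 1.953125, coefficient = 4
x_2 = 2.0000, f(x_2) = 8.000000, coefficient = 1

I ≈ (0.750000/3) × 15.937500 = 3.984375
Exact value: 3.984375
Error: 0.000000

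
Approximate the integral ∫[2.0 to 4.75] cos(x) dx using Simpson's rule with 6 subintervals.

f(x) = cos(x)
a = 2.0, b = 4.75, n = 6
h = (b - a)/n = 0.458333

Simpson's rule: (h/3)[f(x₀) + 4f(x₁) + 2f(x₂) + ... + f(xₙ)]

x_0 = 2.0000, f(x_0) = -0.416147, coefficient = 1
x_1 = 2.4583, f(x_1) = -0.775519, coefficient = 4
x_2 = 2.9167, f(x_2) = -0.974811, coefficient = 2
x_3 = 3.3750, f(x_3) = -0.972884, coefficient = 4
x_4 = 3.8333, f(x_4) = -0.770137, coefficient = 2
x_5 = 4.2917, f(x_5) = -0.408420, coefficient = 4
x_6 = 4.7500, f(x_6) = 0.037602, coefficient = 1

I ≈ (0.458333/3) × -12.495732 = -1.909070
Exact value: -1.908590
Error: 0.000480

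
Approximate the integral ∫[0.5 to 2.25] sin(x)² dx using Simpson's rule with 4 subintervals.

f(x) = sin(x)²
a = 0.5, b = 2.25, n = 4
h = (b - a)/n = 0.437500

Simpson's rule: (h/3)[f(x₀) + 4f(x₁) + 2f(x₂) + ... + f(xₙ)]

x_0 = 0.5000, f(x_0) = 0.229849, coefficient = 1
x_1 = 0.9375, f(x_1) = 0.649767, coefficient = 4
x_2 = 1.3750, f(x_2) = 0.962151, coefficient = 2
x_3 = 1.8125, f(x_3) = 0.942708, coefficient = 4
x_4 = 2.2500, f(x_4) = 0.605398, coefficient = 1

I ≈ (0.437500/3) × 9.129449 = 1.331378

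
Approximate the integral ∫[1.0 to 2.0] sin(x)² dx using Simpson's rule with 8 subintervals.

f(x) = sin(x)²
a = 1.0, b = 2.0, n = 8
h = (b - a)/n = 0.125000

Simpson's rule: (h/3)[f(x₀) + 4f(x₁) + 2f(x₂) + ... + f(xₙ)]

x_0 = 1.0000, f(x_0) = 0.708073, coefficient = 1
x_1 = 1.1250, f(x_1) = 0.814087, coefficient = 4
x_2 = 1.2500, f(x_2) = 0.900572, coefficient = 2
x_3 = 1.3750, f(x_3) = 0.962151, coefficient = 4
x_4 = 1.5000, f(x_4) = 0.994996, coefficient = 2
x_5 = 1.6250, f(x_5) = 0.997065, coefficient = 4
x_6 = 1.7500, f(x_6) = 0.968228, coefficient = 2
x_7 = 1.8750, f(x_7) = 0.910280, coefficient = 4
x_8 = 2.0000, f(x_8) = 0.826822, coefficient = 1

I ≈ (0.125000/3) × 21.996818 = 0.916534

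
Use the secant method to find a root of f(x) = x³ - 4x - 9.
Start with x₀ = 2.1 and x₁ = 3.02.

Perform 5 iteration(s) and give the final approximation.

f(x) = x³ - 4x - 9
x₀ = 2.1, x₁ = 3.02

Secant formula: x_{n+1} = x_n - f(x_n)(x_n - x_{n-1})/(f(x_n) - f(x_{n-1}))

Iteration 1:
  f(2.100000) = -8.139000
  f(3.020000) = 6.463608
  x_2 = 3.020000 - 6.463608×(3.020000 - 2.100000)/(6.463608 - (-8.139000))
       = 2.612777
Iteration 2:
  f(3.020000) = 6.463608
  f(2.612777) = -1.614717
  x_3 = 2.612777 - (-1.614717)×(2.612777 - 3.020000)/(-1.614717 - 6.463608)
       = 2.694174
Iteration 3:
  f(2.612777) = -1.614717
  f(2.694174) = -0.220841
  x_4 = 2.694174 - (-0.220841)×(2.694174 - 2.612777)/(-0.220841 - (-1.614717))
       = 2.707070
Iteration 4:
  f(2.694174) = -0.220841
  f(2.707070) = 0.009745
  x_5 = 2.707070 - 0.009745×(2.707070 - 2.694174)/(0.009745 - (-0.220841))
       = 2.706525
Iteration 5:
  f(2.707070) = 0.009745
  f(2.706525) = -0.000055
  x_6 = 2.706525 - (-0.000055)×(2.706525 - 2.707070)/(-0.000055 - 0.009745)
       = 2.706528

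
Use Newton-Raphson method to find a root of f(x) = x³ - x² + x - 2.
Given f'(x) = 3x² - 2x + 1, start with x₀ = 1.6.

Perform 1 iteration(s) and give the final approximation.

f(x) = x³ - x² + x - 2
f'(x) = 3x² - 2x + 1
x₀ = 1.6

Newton-Raphson formula: x_{n+1} = x_n - f(x_n)/f'(x_n)

Iteration 1:
  f(1.600000) = 1.136000
  f'(1.600000) = 5.480000
  x_1 = 1.600000 - 1.136000/5.480000 = 1.392701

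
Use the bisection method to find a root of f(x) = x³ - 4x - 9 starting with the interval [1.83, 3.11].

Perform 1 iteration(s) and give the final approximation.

f(x) = x³ - 4x - 9
Initial interval: [1.83, 3.11]

Iteration 1:
  c_1 = (1.830000 + 3.110000)/2 = 2.470000
  f(c_1) = f(2.470000) = -3.810777
  f(a) × f(c) ≥ 0, new interval: [2.470000, 3.110000]

After 1 iteration(s), the approximation is c_1 = 2.470000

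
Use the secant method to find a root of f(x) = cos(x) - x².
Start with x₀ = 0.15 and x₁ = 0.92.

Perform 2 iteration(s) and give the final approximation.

f(x) = cos(x) - x²
x₀ = 0.15, x₁ = 0.92

Secant formula: x_{n+1} = x_n - f(x_n)(x_n - x_{n-1})/(f(x_n) - f(x_{n-1}))

Iteration 1:
  f(0.150000) = 0.966271
  f(0.920000) = -0.240580
  x_2 = 0.920000 - (-0.240580)×(0.920000 - 0.150000)/(-0.240580 - 0.966271)
       = 0.766504
Iteration 2:
  f(0.920000) = -0.240580
  f(0.766504) = 0.132811
  x_3 = 0.766504 - 0.132811×(0.766504 - 0.920000)/(0.132811 - (-0.240580))
       = 0.821101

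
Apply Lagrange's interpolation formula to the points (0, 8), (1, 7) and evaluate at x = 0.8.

Lagrange interpolation formula:
P(x) = Σ yᵢ × Lᵢ(x)
where Lᵢ(x) = Π_{j≠i} (x - xⱼ)/(xᵢ - xⱼ)

L_0(0.8) = (0.8 - 1)/(0 - 1) = 0.200000
L_1(0.8) = (0.8 - 0)/(1 - 0) = 0.800000

P(0.8) = 8×L_0(0.8) + 7×L_1(0.8)
P(0.8) = 7.200000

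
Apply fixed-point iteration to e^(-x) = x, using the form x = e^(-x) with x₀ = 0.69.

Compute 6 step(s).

Equation: e^(-x) = x
Fixed-point form: x = e^(-x)
x₀ = 0.69

x_1 = g(0.690000) = 0.501576
x_2 = g(0.501576) = 0.605575
x_3 = g(0.605575) = 0.545760
x_4 = g(0.545760) = 0.579401
x_5 = g(0.579401) = 0.560234
x_6 = g(0.560234) = 0.571076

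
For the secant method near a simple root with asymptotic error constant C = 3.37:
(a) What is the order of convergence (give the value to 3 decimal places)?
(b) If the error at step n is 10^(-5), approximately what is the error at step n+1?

(a) Secant method has superlinear convergence with order φ = (1+√5)/2 ≈ 1.618.
    This means |e_{n+1}| ≈ C|e_n|^1.618.

(b) With |e_n| = 10^(-5) and C = 3.37:
    |e_{n+1}| ≈ 3.37 × (10^(-5))^1.618 = 3.37 × 10^(-8.09)

(a) ≈ 1.618 (golden ratio); (b) |e_{n+1}| ≈ 2.738e-08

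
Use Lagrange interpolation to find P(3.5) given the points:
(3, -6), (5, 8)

Lagrange interpolation formula:
P(x) = Σ yᵢ × Lᵢ(x)
where Lᵢ(x) = Π_{j≠i} (x - xⱼ)/(xᵢ - xⱼ)

L_0(3.5) = (3.5 - 5)/(3 - 5) = 0.750000
L_1(3.5) = (3.5 - 3)/(5 - 3) = 0.250000

P(3.5) = (-6)×L_0(3.5) + 8×L_1(3.5)
P(3.5) = -2.500000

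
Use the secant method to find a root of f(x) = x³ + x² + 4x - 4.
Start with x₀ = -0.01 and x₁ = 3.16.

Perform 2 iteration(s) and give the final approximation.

f(x) = x³ + x² + 4x - 4
x₀ = -0.01, x₁ = 3.16

Secant formula: x_{n+1} = x_n - f(x_n)(x_n - x_{n-1})/(f(x_n) - f(x_{n-1}))

Iteration 1:
  f(-0.010000) = -4.039901
  f(3.160000) = 50.180096
  x_2 = 3.160000 - 50.180096×(3.160000 - (-0.010000))/(50.180096 - (-4.039901))
       = 0.226195
Iteration 2:
  f(3.160000) = 50.180096
  f(0.226195) = -3.032483
  x_3 = 0.226195 - (-3.032483)×(0.226195 - 3.160000)/(-3.032483 - 50.180096)
       = 0.393387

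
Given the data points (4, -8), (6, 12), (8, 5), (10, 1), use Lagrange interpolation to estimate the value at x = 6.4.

Lagrange interpolation formula:
P(x) = Σ yᵢ × Lᵢ(x)
where Lᵢ(x) = Π_{j≠i} (x - xⱼ)/(xᵢ - xⱼ)

L_0(6.4) = (6.4 - 6)/(4 - 6) × (6.4 - 8)/(4 - 8) × (6.4 - 10)/(4 - 10) = -0.048000
L_1(6.4) = (6.4 - 4)/(6 - 4) × (6.4 - 8)/(6 - 8) × (6.4 - 10)/(6 - 10) = 0.864000
L_2(6.4) = (6.4 - 4)/(8 - 4) × (6.4 - 6)/(8 - 6) × (6.4 - 10)/(8 - 10) = 0.216000
L_3(6.4) = (6.4 - 4)/(10 - 4) × (6.4 - 6)/(10 - 6) × (6.4 - 8)/(10 - 8) = -0.032000

P(6.4) = (-8)×L_0(6.4) + 12×L_1(6.4) + 5×L_2(6.4) + 1×L_3(6.4)
P(6.4) = 11.800000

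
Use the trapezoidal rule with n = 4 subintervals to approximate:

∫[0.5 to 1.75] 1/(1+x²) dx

f(x) = 1/(1+x²)
a = 0.5, b = 1.75, n = 4
h = (b - a)/n = 0.312500

Trapezoidal rule: (h/2)[f(x₀) + 2f(x₁) + 2f(x₂) + ... + f(xₙ)]

x_0 = 0.5000, f(x_0) = 0.800000, coefficient = 1
x_1 = 0.8125, f(x_1) = 0.602353, coefficient = 2
x_2 = 1.1250, f(x_2) = 0.441379, coefficient = 2
x_3 = 1.4375, f(x_3) = 0.326115, coefficient = 2
x_4 = 1.7500, f(x_4) = 0.246154, coefficient = 1

I ≈ (0.312500/2) × 3.785848 = 0.591539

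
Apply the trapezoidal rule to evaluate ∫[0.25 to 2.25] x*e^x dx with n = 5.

f(x) = x*e^x
a = 0.25, b = 2.25, n = 5
h = (b - a)/n = 0.400000

Trapezoidal rule: (h/2)[f(x₀) + 2f(x₁) + 2f(x₂) + ... + f(xₙ)]

x_0 = 0.2500, f(x_0) = 0.321006, coefficient = 1
x_1 = 0.6500, f(x_1) = 1.245102, coefficient = 2
x_2 = 1.0500, f(x_2) = 3.000534, coefficient = 2
x_3 = 1.4500, f(x_3) = 6.181516, coefficient = 2
x_4 = 1.8500, f(x_4) = 11.765666, coefficient = 2
x_5 = 2.2500, f(x_5) = 21.347406, coefficient = 1

I ≈ (0.400000/2) × 66.054047 = 13.210809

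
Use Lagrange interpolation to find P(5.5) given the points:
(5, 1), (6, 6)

Lagrange interpolation formula:
P(x) = Σ yᵢ × Lᵢ(x)
where Lᵢ(x) = Π_{j≠i} (x - xⱼ)/(xᵢ - xⱼ)

L_0(5.5) = (5.5 - 6)/(5 - 6) = 0.500000
L_1(5.5) = (5.5 - 5)/(6 - 5) = 0.500000

P(5.5) = 1×L_0(5.5) + 6×L_1(5.5)
P(5.5) = 3.500000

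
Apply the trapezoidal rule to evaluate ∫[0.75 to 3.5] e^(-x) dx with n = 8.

f(x) = e^(-x)
a = 0.75, b = 3.5, n = 8
h = (b - a)/n = 0.343750

Trapezoidal rule: (h/2)[f(x₀) + 2f(x₁) + 2f(x₂) + ... + f(xₙ)]

x_0 = 0.7500, f(x_0) = 0.472367, coefficient = 1
x_1 = 1.0938, f(x_1) = 0.334958, coefficient = 2
x_2 = 1.4375, f(x_2) = 0.237521, coefficient = 2
x_3 = 1.7812, f(x_3) = 0.168427, coefficient = 2
x_4 = 2.1250, f(x_4) = 0.119433, coefficient = 2
x_5 = 2.4688, f(x_5) = 0.084691, coefficient = 2
x_6 = 2.8125, f(x_6) = 0.060055, coefficient = 2
x_7 = 3.1562, f(x_7) = 0.042585, coefficient = 2
x_8 = 3.5000, f(x_8) = 0.030197, coefficient = 1

I ≈ (0.343750/2) × 2.597903 = 0.446515
Exact value: 0.442169
Error: 0.004345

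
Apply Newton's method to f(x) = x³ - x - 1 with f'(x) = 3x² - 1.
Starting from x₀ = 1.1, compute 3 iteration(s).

f(x) = x³ - x - 1
f'(x) = 3x² - 1
x₀ = 1.1

Newton-Raphson formula: x_{n+1} = x_n - f(x_n)/f'(x_n)

Iteration 1:
  f(1.100000) = -0.769000
  f'(1.100000) = 2.630000
  x_1 = 1.100000 - (-0.769000)/2.630000 = 1.392395
Iteration 2:
  f(1.392395) = 0.307132
  f'(1.392395) = 4.816295
  x_2 = 1.392395 - 0.307132/4.816295 = 1.328626
Iteration 3:
  f(1.328626) = 0.016727
  f'(1.328626) = 4.295742
  x_3 = 1.328626 - 0.016727/4.295742 = 1.324732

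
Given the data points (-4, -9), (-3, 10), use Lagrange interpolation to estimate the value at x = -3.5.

Lagrange interpolation formula:
P(x) = Σ yᵢ × Lᵢ(x)
where Lᵢ(x) = Π_{j≠i} (x - xⱼ)/(xᵢ - xⱼ)

L_0(-3.5) = (-3.5 - (-3))/(-4 - (-3)) = 0.500000
L_1(-3.5) = (-3.5 - (-4))/(-3 - (-4)) = 0.500000

P(-3.5) = (-9)×L_0(-3.5) + 10×L_1(-3.5)
P(-3.5) = 0.500000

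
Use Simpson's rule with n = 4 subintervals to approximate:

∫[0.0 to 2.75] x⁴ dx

f(x) = x⁴
a = 0.0, b = 2.75, n = 4
h = (b - a)/n = 0.687500

Simpson's rule: (h/3)[f(x₀) + 4f(x₁) + 2f(x₂) + ... + f(xₙ)]

x_0 = 0.0000, f(x_0) = 0.000000, coefficient = 1
x_1 = 0.6875, f(x_1) = 0.223404, coefficient = 4
x_2 = 1.3750, f(x_2) = 3.574463, coefficient = 2
x_3 = 2.0625, f(x_3) = 18.095718, coefficient = 4
x_4 = 2.7500, f(x_4) = 57.191406, coefficient = 1

I ≈ (0.687500/3) × 137.616821 = 31.537188
Exact value: 31.455273
Error: 0.081915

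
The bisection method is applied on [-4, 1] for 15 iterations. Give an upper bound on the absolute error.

Bisection error bound: |error| ≤ (b-a)/2^n
|error| ≤ (1 - (-4))/2^15 = 5/2^15
|error| ≤ 0.0001525879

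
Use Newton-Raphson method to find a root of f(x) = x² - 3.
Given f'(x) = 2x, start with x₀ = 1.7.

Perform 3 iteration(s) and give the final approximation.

f(x) = x² - 3
f'(x) = 2x
x₀ = 1.7

Newton-Raphson formula: x_{n+1} = x_n - f(x_n)/f'(x_n)

Iteration 1:
  f(1.700000) = -0.110000
  f'(1.700000) = 3.400000
  x_1 = 1.700000 - (-0.110000)/3.400000 = 1.732353
Iteration 2:
  f(1.732353) = 0.001047
  f'(1.732353) = 3.464706
  x_2 = 1.732353 - 0.001047/3.464706 = 1.732051
Iteration 3:
  f(1.732051) = 0.000000
  f'(1.732051) = 3.464102
  x_3 = 1.732051 - 0.000000/3.464102 = 1.732051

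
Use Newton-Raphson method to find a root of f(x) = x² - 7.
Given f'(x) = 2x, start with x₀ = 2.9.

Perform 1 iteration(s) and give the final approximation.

f(x) = x² - 7
f'(x) = 2x
x₀ = 2.9

Newton-Raphson formula: x_{n+1} = x_n - f(x_n)/f'(x_n)

Iteration 1:
  f(2.900000) = 1.410000
  f'(2.900000) = 5.800000
  x_1 = 2.900000 - 1.410000/5.800000 = 2.656897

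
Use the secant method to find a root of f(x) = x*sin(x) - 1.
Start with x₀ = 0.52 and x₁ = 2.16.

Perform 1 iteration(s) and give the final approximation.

f(x) = x*sin(x) - 1
x₀ = 0.52, x₁ = 2.16

Secant formula: x_{n+1} = x_n - f(x_n)(x_n - x_{n-1})/(f(x_n) - f(x_{n-1}))

Iteration 1:
  f(0.520000) = -0.741622
  f(2.160000) = 0.795788
  x_2 = 2.160000 - 0.795788×(2.160000 - 0.520000)/(0.795788 - (-0.741622))
       = 1.311110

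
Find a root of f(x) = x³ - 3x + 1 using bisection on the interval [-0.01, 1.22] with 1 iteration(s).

f(x) = x³ - 3x + 1
Initial interval: [-0.01, 1.22]

Iteration 1:
  c_1 = (-0.010000 + 1.220000)/2 = 0.605000
  f(c_1) = f(0.605000) = -0.593555
  f(a) × f(c) < 0, new interval: [-0.010000, 0.605000]

After 1 iteration(s), the approximation is c_1 = 0.605000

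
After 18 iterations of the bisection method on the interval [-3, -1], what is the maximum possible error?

Bisection error bound: |error| ≤ (b-a)/2^n
|error| ≤ (-1 - (-3))/2^18 = 2/2^18
|error| ≤ 0.0000076294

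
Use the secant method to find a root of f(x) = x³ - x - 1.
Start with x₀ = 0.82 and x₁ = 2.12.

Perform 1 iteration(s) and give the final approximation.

f(x) = x³ - x - 1
x₀ = 0.82, x₁ = 2.12

Secant formula: x_{n+1} = x_n - f(x_n)(x_n - x_{n-1})/(f(x_n) - f(x_{n-1}))

Iteration 1:
  f(0.820000) = -1.268632
  f(2.120000) = 6.408128
  x_2 = 2.120000 - 6.408128×(2.120000 - 0.820000)/(6.408128 - (-1.268632))
       = 1.034833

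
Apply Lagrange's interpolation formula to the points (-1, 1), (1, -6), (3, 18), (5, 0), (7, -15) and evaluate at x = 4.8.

Lagrange interpolation formula:
P(x) = Σ yᵢ × Lᵢ(x)
where Lᵢ(x) = Π_{j≠i} (x - xⱼ)/(xᵢ - xⱼ)

L_0(4.8) = (4.8 - 1)/(-1 - 1) × (4.8 - 3)/(-1 - 3) × (4.8 - 5)/(-1 - 5) × (4.8 - 7)/(-1 - 7) = 0.007838
L_1(4.8) = (4.8 - (-1))/(1 - (-1)) × (4.8 - 3)/(1 - 3) × (4.8 - 5)/(1 - 5) × (4.8 - 7)/(1 - 7) = -0.047850
L_2(4.8) = (4.8 - (-1))/(3 - (-1)) × (4.8 - 1)/(3 - 1) × (4.8 - 5)/(3 - 5) × (4.8 - 7)/(3 - 7) = 0.151525
L_3(4.8) = (4.8 - (-1))/(5 - (-1)) × (4.8 - 1)/(5 - 1) × (4.8 - 3)/(5 - 3) × (4.8 - 7)/(5 - 7) = 0.909150
L_4(4.8) = (4.8 - (-1))/(7 - (-1)) × (4.8 - 1)/(7 - 1) × (4.8 - 3)/(7 - 3) × (4.8 - 5)/(7 - 5) = -0.020663

P(4.8) = 1×L_0(4.8) + (-6)×L_1(4.8) + 18×L_2(4.8) + 0×L_3(4.8) + (-15)×L_4(4.8)
P(4.8) = 3.332325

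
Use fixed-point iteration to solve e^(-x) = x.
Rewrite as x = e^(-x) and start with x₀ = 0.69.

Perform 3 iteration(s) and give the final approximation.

Equation: e^(-x) = x
Fixed-point form: x = e^(-x)
x₀ = 0.69

x_1 = g(0.690000) = 0.501576
x_2 = g(0.501576) = 0.605575
x_3 = g(0.605575) = 0.545760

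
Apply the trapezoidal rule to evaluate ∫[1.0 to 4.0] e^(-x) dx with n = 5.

f(x) = e^(-x)
a = 1.0, b = 4.0, n = 5
h = (b - a)/n = 0.600000

Trapezoidal rule: (h/2)[f(x₀) + 2f(x₁) + 2f(x₂) + ... + f(xₙ)]

x_0 = 1.0000, f(x_0) = 0.367879, coefficient = 1
x_1 = 1.6000, f(x_1) = 0.201897, coefficient = 2
x_2 = 2.2000, f(x_2) = 0.110803, coefficient = 2
x_3 = 2.8000, f(x_3) = 0.060810, coefficient = 2
x_4 = 3.4000, f(x_4) = 0.033373, coefficient = 2
x_5 = 4.0000, f(x_5) = 0.018316, coefficient = 1

I ≈ (0.600000/2) × 1.199961 = 0.359988
Exact value: 0.349564
Error: 0.010425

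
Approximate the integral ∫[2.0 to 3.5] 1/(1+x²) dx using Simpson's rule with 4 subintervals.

f(x) = 1/(1+x²)
a = 2.0, b = 3.5, n = 4
h = (b - a)/n = 0.375000

Simpson's rule: (h/3)[f(x₀) + 4f(x₁) + 2f(x₂) + ... + f(xₙ)]

x_0 = 2.0000, f(x_0) = 0.200000, coefficient = 1
x_1 = 2.3750, f(x_1) = 0.150588, coefficient = 4
x_2 = 2.7500, f(x_2) = 0.116788, coefficient = 2
x_3 = 3.1250, f(x_3) = 0.092888, coefficient = 4
x_4 = 3.5000, f(x_4) = 0.075472, coefficient = 1

I ≈ (0.375000/3) × 1.482954 = 0.185369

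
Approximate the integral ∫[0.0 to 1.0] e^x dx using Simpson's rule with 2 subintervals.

f(x) = e^x
a = 0.0, b = 1.0, n = 2
h = (b - a)/n = 0.500000

Simpson's rule: (h/3)[f(x₀) + 4f(x₁) + 2f(x₂) + ... + f(xₙ)]

x_0 = 0.0000, f(x_0) = 1.000000, coefficient = 1
x_1 = 0.5000, f(x_1) = 1.648721, coefficient = 4
x_2 = 1.0000, f(x_2) = 2.718282, coefficient = 1

I ≈ (0.500000/3) × 10.313167 = 1.718861
Exact value: 1.718282
Error: 0.000579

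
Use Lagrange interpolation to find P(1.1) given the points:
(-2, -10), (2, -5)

Lagrange interpolation formula:
P(x) = Σ yᵢ × Lᵢ(x)
where Lᵢ(x) = Π_{j≠i} (x - xⱼ)/(xᵢ - xⱼ)

L_0(1.1) = (1.1 - 2)/(-2 - 2) = 0.225000
L_1(1.1) = (1.1 - (-2))/(2 - (-2)) = 0.775000

P(1.1) = (-10)×L_0(1.1) + (-5)×L_1(1.1)
P(1.1) = -6.125000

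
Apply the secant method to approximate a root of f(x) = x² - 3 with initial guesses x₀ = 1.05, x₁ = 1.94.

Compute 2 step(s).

f(x) = x² - 3
x₀ = 1.05, x₁ = 1.94

Secant formula: x_{n+1} = x_n - f(x_n)(x_n - x_{n-1})/(f(x_n) - f(x_{n-1}))

Iteration 1:
  f(1.050000) = -1.897500
  f(1.940000) = 0.763600
  x_2 = 1.940000 - 0.763600×(1.940000 - 1.050000)/(0.763600 - (-1.897500))
       = 1.684615
Iteration 2:
  f(1.940000) = 0.763600
  f(1.684615) = -0.162071
  x_3 = 1.684615 - (-0.162071)×(1.684615 - 1.940000)/(-0.162071 - 0.763600)
       = 1.729329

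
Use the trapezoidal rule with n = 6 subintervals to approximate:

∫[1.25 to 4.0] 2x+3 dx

f(x) = 2x+3
a = 1.25, b = 4.0, n = 6
h = (b - a)/n = 0.458333

Trapezoidal rule: (h/2)[f(x₀) + 2f(x₁) + 2f(x₂) + ... + f(xₙ)]

x_0 = 1.2500, f(x_0) = 5.500000, coefficient = 1
x_1 = 1.7083, f(x_1) = 6.416667, coefficient = 2
x_2 = 2.1667, f(x_2) = 7.333333, coefficient = 2
x_3 = 2.6250, f(x_3) = 8.250000, coefficient = 2
x_4 = 3.0833, f(x_4) = 9.166667, coefficient = 2
x_5 = 3.5417, f(x_5) = 10.083333, coefficient = 2
x_6 = 4.0000, f(x_6) = 11.000000, coefficient = 1

I ≈ (0.458333/2) × 99.000000 = 22.687500
Exact value: 22.687500
Error: 0.000000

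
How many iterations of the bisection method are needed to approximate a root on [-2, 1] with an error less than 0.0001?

We need (b-a)/2^n ≤ 0.0001
(1 - (-2))/2^n ≤ 0.0001
3/2^n ≤ 0.0001
2^n ≥ 30000
n ≥ log₂(30000) = 14.87
n ≥ 15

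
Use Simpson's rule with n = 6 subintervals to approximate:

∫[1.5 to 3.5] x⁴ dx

f(x) = x⁴
a = 1.5, b = 3.5, n = 6
h = (b - a)/n = 0.333333

Simpson's rule: (h/3)[f(x₀) + 4f(x₁) + 2f(x₂) + ... + f(xₙ)]

x_0 = 1.5000, f(x_0) = 5.062500, coefficient = 1
x_1 = 1.8333, f(x_1) = 11.297068, coefficient = 4
x_2 = 2.1667, f(x_2) = 22.037809, coefficient = 2
x_3 = 2.5000, f(x_3) = 39.062500, coefficient = 4
x_4 = 2.8333, f(x_4) = 64.445216, coefficient = 2
x_5 = 3.1667, f(x_5) = 100.556327, coefficient = 4
x_6 = 3.5000, f(x_6) = 150.062500, coefficient = 1

I ≈ (0.333333/3) × 931.754630 = 103.528292
Exact value: 103.525000
Error: 0.003292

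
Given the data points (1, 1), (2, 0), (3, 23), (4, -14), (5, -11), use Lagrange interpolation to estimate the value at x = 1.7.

Lagrange interpolation formula:
P(x) = Σ yᵢ × Lᵢ(x)
where Lᵢ(x) = Π_{j≠i} (x - xⱼ)/(xᵢ - xⱼ)

L_0(1.7) = (1.7 - 2)/(1 - 2) × (1.7 - 3)/(1 - 3) × (1.7 - 4)/(1 - 4) × (1.7 - 5)/(1 - 5) = 0.123338
L_1(1.7) = (1.7 - 1)/(2 - 1) × (1.7 - 3)/(2 - 3) × (1.7 - 4)/(2 - 4) × (1.7 - 5)/(2 - 5) = 1.151150
L_2(1.7) = (1.7 - 1)/(3 - 1) × (1.7 - 2)/(3 - 2) × (1.7 - 4)/(3 - 4) × (1.7 - 5)/(3 - 5) = -0.398475
L_3(1.7) = (1.7 - 1)/(4 - 1) × (1.7 - 2)/(4 - 2) × (1.7 - 3)/(4 - 3) × (1.7 - 5)/(4 - 5) = 0.150150
L_4(1.7) = (1.7 - 1)/(5 - 1) × (1.7 - 2)/(5 - 2) × (1.7 - 3)/(5 - 3) × (1.7 - 4)/(5 - 4) = -0.026163

P(1.7) = 1×L_0(1.7) + 0×L_1(1.7) + 23×L_2(1.7) + (-14)×L_3(1.7) + (-11)×L_4(1.7)
P(1.7) = -10.855900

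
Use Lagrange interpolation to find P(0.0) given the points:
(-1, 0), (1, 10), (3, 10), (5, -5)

Lagrange interpolation formula:
P(x) = Σ yᵢ × Lᵢ(x)
where Lᵢ(x) = Π_{j≠i} (x - xⱼ)/(xᵢ - xⱼ)

L_0(0.0) = (0.0 - 1)/(-1 - 1) × (0.0 - 3)/(-1 - 3) × (0.0 - 5)/(-1 - 5) = 0.312500
L_1(0.0) = (0.0 - (-1))/(1 - (-1)) × (0.0 - 3)/(1 - 3) × (0.0 - 5)/(1 - 5) = 0.937500
L_2(0.0) = (0.0 - (-1))/(3 - (-1)) × (0.0 - 1)/(3 - 1) × (0.0 - 5)/(3 - 5) = -0.312500
L_3(0.0) = (0.0 - (-1))/(5 - (-1)) × (0.0 - 1)/(5 - 1) × (0.0 - 3)/(5 - 3) = 0.062500

P(0.0) = 0×L_0(0.0) + 10×L_1(0.0) + 10×L_2(0.0) + (-5)×L_3(0.0)
P(0.0) = 5.937500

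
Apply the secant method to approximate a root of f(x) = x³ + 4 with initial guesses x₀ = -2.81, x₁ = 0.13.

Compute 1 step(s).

f(x) = x³ + 4
x₀ = -2.81, x₁ = 0.13

Secant formula: x_{n+1} = x_n - f(x_n)(x_n - x_{n-1})/(f(x_n) - f(x_{n-1}))

Iteration 1:
  f(-2.810000) = -18.188041
  f(0.130000) = 4.002197
  x_2 = 0.130000 - 4.002197×(0.130000 - (-2.810000))/(4.002197 - (-18.188041))
       = -0.400254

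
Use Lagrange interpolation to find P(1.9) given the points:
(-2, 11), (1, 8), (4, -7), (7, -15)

Lagrange interpolation formula:
P(x) = Σ yᵢ × Lᵢ(x)
where Lᵢ(x) = Π_{j≠i} (x - xⱼ)/(xᵢ - xⱼ)

L_0(1.9) = (1.9 - 1)/(-2 - 1) × (1.9 - 4)/(-2 - 4) × (1.9 - 7)/(-2 - 7) = -0.059500
L_1(1.9) = (1.9 - (-2))/(1 - (-2)) × (1.9 - 4)/(1 - 4) × (1.9 - 7)/(1 - 7) = 0.773500
L_2(1.9) = (1.9 - (-2))/(4 - (-2)) × (1.9 - 1)/(4 - 1) × (1.9 - 7)/(4 - 7) = 0.331500
L_3(1.9) = (1.9 - (-2))/(7 - (-2)) × (1.9 - 1)/(7 - 1) × (1.9 - 4)/(7 - 4) = -0.045500

P(1.9) = 11×L_0(1.9) + 8×L_1(1.9) + (-7)×L_2(1.9) + (-15)×L_3(1.9)
P(1.9) = 3.895500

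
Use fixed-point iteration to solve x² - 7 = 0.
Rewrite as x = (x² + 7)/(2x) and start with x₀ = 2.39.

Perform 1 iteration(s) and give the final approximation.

Equation: x² - 7 = 0
Fixed-point form: x = (x² + 7)/(2x)
x₀ = 2.39

x_1 = g(2.390000) = 2.659435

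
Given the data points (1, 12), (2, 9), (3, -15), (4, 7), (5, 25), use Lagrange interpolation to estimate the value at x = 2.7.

Lagrange interpolation formula:
P(x) = Σ yᵢ × Lᵢ(x)
where Lᵢ(x) = Π_{j≠i} (x - xⱼ)/(xᵢ - xⱼ)

L_0(2.7) = (2.7 - 2)/(1 - 2) × (2.7 - 3)/(1 - 3) × (2.7 - 4)/(1 - 4) × (2.7 - 5)/(1 - 5) = -0.026162
L_1(2.7) = (2.7 - 1)/(2 - 1) × (2.7 - 3)/(2 - 3) × (2.7 - 4)/(2 - 4) × (2.7 - 5)/(2 - 5) = 0.254150
L_2(2.7) = (2.7 - 1)/(3 - 1) × (2.7 - 2)/(3 - 2) × (2.7 - 4)/(3 - 4) × (2.7 - 5)/(3 - 5) = 0.889525
L_3(2.7) = (2.7 - 1)/(4 - 1) × (2.7 - 2)/(4 - 2) × (2.7 - 3)/(4 - 3) × (2.7 - 5)/(4 - 5) = -0.136850
L_4(2.7) = (2.7 - 1)/(5 - 1) × (2.7 - 2)/(5 - 2) × (2.7 - 3)/(5 - 3) × (2.7 - 4)/(5 - 4) = 0.019337

P(2.7) = 12×L_0(2.7) + 9×L_1(2.7) + (-15)×L_2(2.7) + 7×L_3(2.7) + 25×L_4(2.7)
P(2.7) = -11.843988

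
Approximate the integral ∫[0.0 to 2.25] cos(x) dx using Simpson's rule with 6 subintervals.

f(x) = cos(x)
a = 0.0, b = 2.25, n = 6
h = (b - a)/n = 0.375000

Simpson's rule: (h/3)[f(x₀) + 4f(x₁) + 2f(x₂) + ... + f(xₙ)]

x_0 = 0.0000, f(x_0) = 1.000000, coefficient = 1
x_1 = 0.3750, f(x_1) = 0.930508, coefficient = 4
x_2 = 0.7500, f(x_2) = 0.731689, coefficient = 2
x_3 = 1.1250, f(x_3) = 0.431177, coefficient = 4
x_4 = 1.5000, f(x_4) = 0.070737, coefficient = 2
x_5 = 1.8750, f(x_5) = -0.299534, coefficient = 4
x_6 = 2.2500, f(x_6) = -0.628174, coefficient = 1

I ≈ (0.375000/3) × 6.225281 = 0.778160
Exact value: 0.778073
Error: 0.000087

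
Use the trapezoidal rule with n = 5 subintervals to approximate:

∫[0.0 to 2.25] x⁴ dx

f(x) = x⁴
a = 0.0, b = 2.25, n = 5
h = (b - a)/n = 0.450000

Trapezoidal rule: (h/2)[f(x₀) + 2f(x₁) + 2f(x₂) + ... + f(xₙ)]

x_0 = 0.0000, f(x_0) = 0.000000, coefficient = 1
x_1 = 0.4500, f(x_1) = 0.041006, coefficient = 2
x_2 = 0.9000, f(x_2) = 0.656100, coefficient = 2
x_3 = 1.3500, f(x_3) = 3.321506, coefficient = 2
x_4 = 1.8000, f(x_4) = 10.497600, coefficient = 2
x_5 = 2.2500, f(x_5) = 25.628906, coefficient = 1

I ≈ (0.450000/2) × 54.661331 = 12.298800
Exact value: 11.533008
Error: 0.765792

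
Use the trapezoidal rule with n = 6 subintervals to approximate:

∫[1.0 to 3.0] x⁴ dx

f(x) = x⁴
a = 1.0, b = 3.0, n = 6
h = (b - a)/n = 0.333333

Trapezoidal rule: (h/2)[f(x₀) + 2f(x₁) + 2f(x₂) + ... + f(xₙ)]

x_0 = 1.0000, f(x_0) = 1.000000, coefficient = 1
x_1 = 1.3333, f(x_1) = 3.160494, coefficient = 2
x_2 = 1.6667, f(x_2) = 7.716049, coefficient = 2
x_3 = 2.0000, f(x_3) = 16.000000, coefficient = 2
x_4 = 2.3333, f(x_4) = 29.641975, coefficient = 2
x_5 = 2.6667, f(x_5) = 50.567901, coefficient = 2
x_6 = 3.0000, f(x_6) = 81.000000, coefficient = 1

I ≈ (0.333333/2) × 296.172840 = 49.362140
Exact value: 48.400000
Error: 0.962140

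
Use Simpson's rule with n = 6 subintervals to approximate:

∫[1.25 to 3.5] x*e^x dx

f(x) = x*e^x
a = 1.25, b = 3.5, n = 6
h = (b - a)/n = 0.375000

Simpson's rule: (h/3)[f(x₀) + 4f(x₁) + 2f(x₂) + ... + f(xₙ)]

x_0 = 1.2500, f(x_0) = 4.362929, coefficient = 1
x_1 = 1.6250, f(x_1) = 8.252431, coefficient = 4
x_2 = 2.0000, f(x_2) = 14.778112, coefficient = 2
x_3 = 2.3750, f(x_3) = 25.533656, coefficient = 4
x_4 = 2.7500, f(x_4) = 43.017238, coefficient = 2
x_5 = 3.1250, f(x_5) = 71.124672, coefficient = 4
x_6 = 3.5000, f(x_6) = 115.904082, coefficient = 1

I ≈ (0.375000/3) × 655.500748 = 81.937593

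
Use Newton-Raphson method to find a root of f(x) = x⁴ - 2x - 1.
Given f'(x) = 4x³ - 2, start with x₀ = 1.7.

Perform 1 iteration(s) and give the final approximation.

f(x) = x⁴ - 2x - 1
f'(x) = 4x³ - 2
x₀ = 1.7

Newton-Raphson formula: x_{n+1} = x_n - f(x_n)/f'(x_n)

Iteration 1:
  f(1.700000) = 3.952100
  f'(1.700000) = 17.652000
  x_1 = 1.700000 - 3.952100/17.652000 = 1.476110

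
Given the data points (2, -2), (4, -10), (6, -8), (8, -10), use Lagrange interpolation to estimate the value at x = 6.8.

Lagrange interpolation formula:
P(x) = Σ yᵢ × Lᵢ(x)
where Lᵢ(x) = Π_{j≠i} (x - xⱼ)/(xᵢ - xⱼ)

L_0(6.8) = (6.8 - 4)/(2 - 4) × (6.8 - 6)/(2 - 6) × (6.8 - 8)/(2 - 8) = 0.056000
L_1(6.8) = (6.8 - 2)/(4 - 2) × (6.8 - 6)/(4 - 6) × (6.8 - 8)/(4 - 8) = -0.288000
L_2(6.8) = (6.8 - 2)/(6 - 2) × (6.8 - 4)/(6 - 4) × (6.8 - 8)/(6 - 8) = 1.008000
L_3(6.8) = (6.8 - 2)/(8 - 2) × (6.8 - 4)/(8 - 4) × (6.8 - 6)/(8 - 6) = 0.224000

P(6.8) = (-2)×L_0(6.8) + (-10)×L_1(6.8) + (-8)×L_2(6.8) + (-10)×L_3(6.8)
P(6.8) = -7.536000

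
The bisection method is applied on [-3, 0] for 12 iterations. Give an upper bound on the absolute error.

Bisection error bound: |error| ≤ (b-a)/2^n
|error| ≤ (0 - (-3))/2^12 = 3/2^12
|error| ≤ 0.0007324219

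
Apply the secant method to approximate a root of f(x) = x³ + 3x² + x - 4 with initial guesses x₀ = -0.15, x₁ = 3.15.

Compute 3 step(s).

f(x) = x³ + 3x² + x - 4
x₀ = -0.15, x₁ = 3.15

Secant formula: x_{n+1} = x_n - f(x_n)(x_n - x_{n-1})/(f(x_n) - f(x_{n-1}))

Iteration 1:
  f(-0.150000) = -4.085875
  f(3.150000) = 60.173375
  x_2 = 3.150000 - 60.173375×(3.150000 - (-0.150000))/(60.173375 - (-4.085875))
       = 0.059828
Iteration 2:
  f(3.150000) = 60.173375
  f(0.059828) = -3.929220
  x_3 = 0.059828 - (-3.929220)×(0.059828 - 3.150000)/(-3.929220 - 60.173375)
       = 0.249243
Iteration 3:
  f(0.059828) = -3.929220
  f(0.249243) = -3.548909
  x_4 = 0.249243 - (-3.548909)×(0.249243 - 0.059828)/(-3.548909 - (-3.929220))
       = 2.016782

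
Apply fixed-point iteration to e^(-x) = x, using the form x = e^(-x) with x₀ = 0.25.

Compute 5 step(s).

Equation: e^(-x) = x
Fixed-point form: x = e^(-x)
x₀ = 0.25

x_1 = g(0.250000) = 0.778801
x_2 = g(0.778801) = 0.458956
x_3 = g(0.458956) = 0.631943
x_4 = g(0.631943) = 0.531558
x_5 = g(0.531558) = 0.587689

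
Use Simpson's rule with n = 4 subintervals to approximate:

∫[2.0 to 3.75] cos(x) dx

f(x) = cos(x)
a = 2.0, b = 3.75, n = 4
h = (b - a)/n = 0.437500

Simpson's rule: (h/3)[f(x₀) + 4f(x₁) + 2f(x₂) + ... + f(xₙ)]

x_0 = 2.0000, f(x_0) = -0.416147, coefficient = 1
x_1 = 2.4375, f(x_1) = -0.762199, coefficient = 4
x_2 = 2.8750, f(x_2) = -0.964674, coefficient = 2
x_3 = 3.3125, f(x_3) = -0.985431, coefficient = 4
x_4 = 3.7500, f(x_4) = -0.820559, coefficient = 1

I ≈ (0.437500/3) × -10.156575 = -1.481167
Exact value: -1.480859
Error: 0.000308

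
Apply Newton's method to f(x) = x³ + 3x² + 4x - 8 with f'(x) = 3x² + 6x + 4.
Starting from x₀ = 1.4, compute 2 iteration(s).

f(x) = x³ + 3x² + 4x - 8
f'(x) = 3x² + 6x + 4
x₀ = 1.4

Newton-Raphson formula: x_{n+1} = x_n - f(x_n)/f'(x_n)

Iteration 1:
  f(1.400000) = 6.224000
  f'(1.400000) = 18.280000
  x_1 = 1.400000 - 6.224000/18.280000 = 1.059519
Iteration 2:
  f(1.059519) = 0.795207
  f'(1.059519) = 13.724851
  x_2 = 1.059519 - 0.795207/13.724851 = 1.001579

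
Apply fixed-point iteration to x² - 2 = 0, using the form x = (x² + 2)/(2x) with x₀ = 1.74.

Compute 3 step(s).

Equation: x² - 2 = 0
Fixed-point form: x = (x² + 2)/(2x)
x₀ = 1.74

x_1 = g(1.740000) = 1.444713
x_2 = g(1.444713) = 1.414535
x_3 = g(1.414535) = 1.414214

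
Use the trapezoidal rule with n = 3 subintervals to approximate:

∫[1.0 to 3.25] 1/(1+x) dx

f(x) = 1/(1+x)
a = 1.0, b = 3.25, n = 3
h = (b - a)/n = 0.750000

Trapezoidal rule: (h/2)[f(x₀) + 2f(x₁) + 2f(x₂) + ... + f(xₙ)]

x_0 = 1.0000, f(x_0) = 0.500000, coefficient = 1
x_1 = 1.7500, f(x_1) = 0.363636, coefficient = 2
x_2 = 2.5000, f(x_2) = 0.285714, coefficient = 2
x_3 = 3.2500, f(x_3) = 0.235294, coefficient = 1

I ≈ (0.750000/2) × 2.033995 = 0.762748
Exact value: 0.753772
Error: 0.008976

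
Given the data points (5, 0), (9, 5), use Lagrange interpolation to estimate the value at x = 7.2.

Lagrange interpolation formula:
P(x) = Σ yᵢ × Lᵢ(x)
where Lᵢ(x) = Π_{j≠i} (x - xⱼ)/(xᵢ - xⱼ)

L_0(7.2) = (7.2 - 9)/(5 - 9) = 0.450000
L_1(7.2) = (7.2 - 5)/(9 - 5) = 0.550000

P(7.2) = 0×L_0(7.2) + 5×L_1(7.2)
P(7.2) = 2.750000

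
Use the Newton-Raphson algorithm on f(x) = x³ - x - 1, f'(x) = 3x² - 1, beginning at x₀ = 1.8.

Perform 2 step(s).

f(x) = x³ - x - 1
f'(x) = 3x² - 1
x₀ = 1.8

Newton-Raphson formula: x_{n+1} = x_n - f(x_n)/f'(x_n)

Iteration 1:
  f(1.800000) = 3.032000
  f'(1.800000) = 8.720000
  x_1 = 1.800000 - 3.032000/8.720000 = 1.452294
Iteration 2:
  f(1.452294) = 0.610821
  f'(1.452294) = 5.327470
  x_2 = 1.452294 - 0.610821/5.327470 = 1.337639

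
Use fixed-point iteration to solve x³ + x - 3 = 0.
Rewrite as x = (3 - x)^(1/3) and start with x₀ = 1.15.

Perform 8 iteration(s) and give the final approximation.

Equation: x³ + x - 3 = 0
Fixed-point form: x = (3 - x)^(1/3)
x₀ = 1.15

x_1 = g(1.150000) = 1.227601
x_2 = g(1.227601) = 1.210191
x_3 = g(1.210191) = 1.214140
x_4 = g(1.214140) = 1.213247
x_5 = g(1.213247) = 1.213449
x_6 = g(1.213449) = 1.213403
x_7 = g(1.213403) = 1.213414
x_8 = g(1.213414) = 1.213411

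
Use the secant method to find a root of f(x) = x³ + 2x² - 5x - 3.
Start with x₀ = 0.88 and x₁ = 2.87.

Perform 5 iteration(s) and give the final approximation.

f(x) = x³ + 2x² - 5x - 3
x₀ = 0.88, x₁ = 2.87

Secant formula: x_{n+1} = x_n - f(x_n)(x_n - x_{n-1})/(f(x_n) - f(x_{n-1}))

Iteration 1:
  f(0.880000) = -5.169728
  f(2.870000) = 22.763703
  x_2 = 2.870000 - 22.763703×(2.870000 - 0.880000)/(22.763703 - (-5.169728))
       = 1.248296
Iteration 2:
  f(2.870000) = 22.763703
  f(1.248296) = -4.179848
  x_3 = 1.248296 - (-4.179848)×(1.248296 - 2.870000)/(-4.179848 - 22.763703)
       = 1.499876
Iteration 3:
  f(1.248296) = -4.179848
  f(1.499876) = -2.625959
  x_4 = 1.499876 - (-2.625959)×(1.499876 - 1.248296)/(-2.625959 - (-4.179848))
       = 1.925029
Iteration 4:
  f(1.499876) = -2.625959
  f(1.925029) = 1.919982
  x_5 = 1.925029 - 1.919982×(1.925029 - 1.499876)/(1.919982 - (-2.625959))
       = 1.745466
Iteration 5:
  f(1.925029) = 1.919982
  f(1.745466) = -0.316206
  x_6 = 1.745466 - (-0.316206)×(1.745466 - 1.925029)/(-0.316206 - 1.919982)
       = 1.770857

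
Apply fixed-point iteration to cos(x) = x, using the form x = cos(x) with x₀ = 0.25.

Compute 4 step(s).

Equation: cos(x) = x
Fixed-point form: x = cos(x)
x₀ = 0.25

x_1 = g(0.250000) = 0.968912
x_2 = g(0.968912) = 0.566196
x_3 = g(0.566196) = 0.843947
x_4 = g(0.843947) = 0.664518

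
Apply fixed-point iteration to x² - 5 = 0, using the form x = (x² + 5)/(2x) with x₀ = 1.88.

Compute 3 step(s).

Equation: x² - 5 = 0
Fixed-point form: x = (x² + 5)/(2x)
x₀ = 1.88

x_1 = g(1.880000) = 2.269787
x_2 = g(2.269787) = 2.236318
x_3 = g(2.236318) = 2.236068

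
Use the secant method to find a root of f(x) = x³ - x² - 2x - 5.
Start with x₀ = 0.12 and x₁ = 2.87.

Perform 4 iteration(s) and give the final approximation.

f(x) = x³ - x² - 2x - 5
x₀ = 0.12, x₁ = 2.87

Secant formula: x_{n+1} = x_n - f(x_n)(x_n - x_{n-1})/(f(x_n) - f(x_{n-1}))

Iteration 1:
  f(0.120000) = -5.252672
  f(2.870000) = 4.663003
  x_2 = 2.870000 - 4.663003×(2.870000 - 0.120000)/(4.663003 - (-5.252672))
       = 1.576769
Iteration 2:
  f(2.870000) = 4.663003
  f(1.576769) = -6.719575
  x_3 = 1.576769 - (-6.719575)×(1.576769 - 2.870000)/(-6.719575 - 4.663003)
       = 2.340213
Iteration 3:
  f(1.576769) = -6.719575
  f(2.340213) = -2.340618
  x_4 = 2.340213 - (-2.340618)×(2.340213 - 1.576769)/(-2.340618 - (-6.719575))
       = 2.748286
Iteration 4:
  f(2.340213) = -2.340618
  f(2.748286) = 2.708358
  x_5 = 2.748286 - 2.708358×(2.748286 - 2.340213)/(2.708358 - (-2.340618))
       = 2.529388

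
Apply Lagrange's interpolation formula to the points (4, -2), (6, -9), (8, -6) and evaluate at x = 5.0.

Lagrange interpolation formula:
P(x) = Σ yᵢ × Lᵢ(x)
where Lᵢ(x) = Π_{j≠i} (x - xⱼ)/(xᵢ - xⱼ)

L_0(5.0) = (5.0 - 6)/(4 - 6) × (5.0 - 8)/(4 - 8) = 0.375000
L_1(5.0) = (5.0 - 4)/(6 - 4) × (5.0 - 8)/(6 - 8) = 0.750000
L_2(5.0) = (5.0 - 4)/(8 - 4) × (5.0 - 6)/(8 - 6) = -0.125000

P(5.0) = (-2)×L_0(5.0) + (-9)×L_1(5.0) + (-6)×L_2(5.0)
P(5.0) = -6.750000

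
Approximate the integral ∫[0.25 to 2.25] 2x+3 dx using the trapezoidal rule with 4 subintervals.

f(x) = 2x+3
a = 0.25, b = 2.25, n = 4
h = (b - a)/n = 0.500000

Trapezoidal rule: (h/2)[f(x₀) + 2f(x₁) + 2f(x₂) + ... + f(xₙ)]

x_0 = 0.2500, f(x_0) = 3.500000, coefficient = 1
x_1 = 0.7500, f(x_1) = 4.500000, coefficient = 2
x_2 = 1.2500, f(x_2) = 5.500000, coefficient = 2
x_3 = 1.7500, f(x_3) = 6.500000, coefficient = 2
x_4 = 2.2500, f(x_4) = 7.500000, coefficient = 1

I ≈ (0.500000/2) × 44.000000 = 11.000000
Exact value: 11.000000
Error: 0.000000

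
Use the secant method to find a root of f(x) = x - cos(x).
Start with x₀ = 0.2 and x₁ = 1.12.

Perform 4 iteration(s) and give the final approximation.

f(x) = x - cos(x)
x₀ = 0.2, x₁ = 1.12

Secant formula: x_{n+1} = x_n - f(x_n)(x_n - x_{n-1})/(f(x_n) - f(x_{n-1}))

Iteration 1:
  f(0.200000) = -0.780067
  f(1.120000) = 0.684318
  x_2 = 1.120000 - 0.684318×(1.120000 - 0.200000)/(0.684318 - (-0.780067))
       = 0.690077
Iteration 2:
  f(1.120000) = 0.684318
  f(0.690077) = -0.081120
  x_3 = 0.690077 - (-0.081120)×(0.690077 - 1.120000)/(-0.081120 - 0.684318)
       = 0.735640
Iteration 3:
  f(0.690077) = -0.081120
  f(0.735640) = -0.005762
  x_4 = 0.735640 - (-0.005762)×(0.735640 - 0.690077)/(-0.005762 - (-0.081120))
       = 0.739123
Iteration 4:
  f(0.735640) = -0.005762
  f(0.739123) = 0.000064
  x_5 = 0.739123 - 0.000064×(0.739123 - 0.735640)/(0.000064 - (-0.005762))
       = 0.739085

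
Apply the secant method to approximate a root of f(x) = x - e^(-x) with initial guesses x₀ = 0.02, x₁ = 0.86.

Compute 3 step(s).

f(x) = x - e^(-x)
x₀ = 0.02, x₁ = 0.86

Secant formula: x_{n+1} = x_n - f(x_n)(x_n - x_{n-1})/(f(x_n) - f(x_{n-1}))

Iteration 1:
  f(0.020000) = -0.960199
  f(0.860000) = 0.436838
  x_2 = 0.860000 - 0.436838×(0.860000 - 0.020000)/(0.436838 - (-0.960199))
       = 0.597341
Iteration 2:
  f(0.860000) = 0.436838
  f(0.597341) = 0.047069
  x_3 = 0.597341 - 0.047069×(0.597341 - 0.860000)/(0.047069 - 0.436838)
       = 0.565623
Iteration 3:
  f(0.597341) = 0.047069
  f(0.565623) = -0.002384
  x_4 = 0.565623 - (-0.002384)×(0.565623 - 0.597341)/(-0.002384 - 0.047069)
       = 0.567152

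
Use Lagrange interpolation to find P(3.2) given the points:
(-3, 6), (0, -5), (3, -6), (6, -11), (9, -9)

Lagrange interpolation formula:
P(x) = Σ yᵢ × Lᵢ(x)
where Lᵢ(x) = Π_{j≠i} (x - xⱼ)/(xᵢ - xⱼ)

L_0(3.2) = (3.2 - 0)/(-3 - 0) × (3.2 - 3)/(-3 - 3) × (3.2 - 6)/(-3 - 6) × (3.2 - 9)/(-3 - 9) = 0.005347
L_1(3.2) = (3.2 - (-3))/(0 - (-3)) × (3.2 - 3)/(0 - 3) × (3.2 - 6)/(0 - 6) × (3.2 - 9)/(0 - 9) = -0.041435
L_2(3.2) = (3.2 - (-3))/(3 - (-3)) × (3.2 - 0)/(3 - 0) × (3.2 - 6)/(3 - 6) × (3.2 - 9)/(3 - 9) = 0.994449
L_3(3.2) = (3.2 - (-3))/(6 - (-3)) × (3.2 - 0)/(6 - 0) × (3.2 - 3)/(6 - 3) × (3.2 - 9)/(6 - 9) = 0.047355
L_4(3.2) = (3.2 - (-3))/(9 - (-3)) × (3.2 - 0)/(9 - 0) × (3.2 - 3)/(9 - 3) × (3.2 - 6)/(9 - 6) = -0.005715

P(3.2) = 6×L_0(3.2) + (-5)×L_1(3.2) + (-6)×L_2(3.2) + (-11)×L_3(3.2) + (-9)×L_4(3.2)
P(3.2) = -6.196905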